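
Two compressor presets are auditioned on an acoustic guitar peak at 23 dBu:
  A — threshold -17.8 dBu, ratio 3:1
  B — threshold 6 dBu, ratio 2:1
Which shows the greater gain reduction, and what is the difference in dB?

A, by 18.7 dB

A: 40.8 dB over, compressed to 13.6 dB over, so 27.2 dB of GR.
B: 17 dB over, compressed to 8.5 dB over, so 8.5 dB of GR.
Difference: 18.7 dB in favour of A.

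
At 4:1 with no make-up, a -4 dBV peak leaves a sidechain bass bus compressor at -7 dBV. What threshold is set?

-8 dBV

Input is 4 dB above T (since output overshoot × R = input overshoot: (-7 − T)·4 = -4 − T gives T = -8 dBV).
Check: -8 + (-4 − (-8))/4 = -8 + 1 = -7 dBV. ✓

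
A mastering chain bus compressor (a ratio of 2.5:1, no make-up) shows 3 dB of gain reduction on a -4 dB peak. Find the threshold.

-9 dB

Let T be the threshold. Output overshoot = (input overshoot)/R, so -7 − T = (-4 − T)/2.5.
2.5·(-7 − T) = -4 − T → 1.5·T = -17.5 − (-4) = -13.5.
T = -13.5/1.5 = -9 dB.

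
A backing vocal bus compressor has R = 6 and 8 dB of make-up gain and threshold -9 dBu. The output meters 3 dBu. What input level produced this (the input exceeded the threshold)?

15 dBu

Before make-up, the level was 3 − 8 = -5 dBu.
The compressed level sits -5 − (-9) = 4 dB over threshold.
Undo the ratio: input overshoot = 4 × 6 = 24 dB, giving input = 15 dBu.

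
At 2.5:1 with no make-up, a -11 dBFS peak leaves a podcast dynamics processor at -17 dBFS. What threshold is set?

Input is 10 dB above T (since output overshoot × R = input overshoot: (-17 − T)·2.5 = -11 − T gives T = -21 dBFS).
Check: -21 + (-11 − (-21))/2.5 = -21 + 4 = -17 dBFS. ✓

-21 dBFS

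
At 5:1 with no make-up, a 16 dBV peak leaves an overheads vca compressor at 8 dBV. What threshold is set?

Let T be the threshold. Output overshoot = (input overshoot)/R, so 8 − T = (16 − T)/5.
5·(8 − T) = 16 − T → 4·T = 40 − 16 = 24.
T = 24/4 = 6 dBV.

6 dBV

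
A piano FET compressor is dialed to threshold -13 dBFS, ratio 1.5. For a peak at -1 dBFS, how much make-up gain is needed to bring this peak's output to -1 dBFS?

4 dB

The peak compresses to -13 + 12/1.5 = -5 dBFS.
To reach -1 dBFS requires -1 − (-5) = 4 dB of make-up.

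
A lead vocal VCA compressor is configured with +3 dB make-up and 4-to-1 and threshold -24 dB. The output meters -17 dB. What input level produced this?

-8 dB

Stripping the +3 dB make-up gives -20 dB at the gain stage.
The compressed level sits -20 − (-24) = 4 dB over threshold.
Input overshoot = R × output overshoot = 16 dB → input = -24 + 16 = -8 dB.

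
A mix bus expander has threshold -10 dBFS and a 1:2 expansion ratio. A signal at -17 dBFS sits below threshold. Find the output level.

-24 dBFS

The input is 7 dB below the -10 dBFS threshold.
A 1:2 expander multiplies undershoot by 2: 7 × 2 = 14 dB below threshold.
Output = -10 − 14 = -24 dBFS.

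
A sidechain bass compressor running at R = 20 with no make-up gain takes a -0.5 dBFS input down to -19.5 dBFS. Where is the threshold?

Input is 20 dB above T (since output overshoot × R = input overshoot: (-19.5 − T)·20 = -0.5 − T gives T = -20.5 dBFS).
Check: -20.5 + (-0.5 − (-20.5))/20 = -20.5 + 1 = -19.5 dBFS. ✓

-20.5 dBFS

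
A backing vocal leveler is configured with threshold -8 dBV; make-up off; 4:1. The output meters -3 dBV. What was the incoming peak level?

The compressed level sits -3 − (-8) = 5 dB over threshold.
Input overshoot = R × output overshoot = 20 dB → input = -8 + 20 = 12 dBV.

12 dBV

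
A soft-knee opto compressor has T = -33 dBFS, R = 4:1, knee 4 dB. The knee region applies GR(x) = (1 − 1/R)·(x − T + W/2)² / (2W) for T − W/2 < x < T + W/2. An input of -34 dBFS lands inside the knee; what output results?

x − T + W/2 = -34 − (-33) + 2 = 1.
GR = (1 − 1/4) × 1² / 8 = 0.75 × 1 / 8 = 0.09375 dB.
Output = -34 − 0.09375 = -34.09375 dBFS.

-34.09375 dBFS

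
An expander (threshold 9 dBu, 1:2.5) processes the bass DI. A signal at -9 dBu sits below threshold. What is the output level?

Below threshold, a 1:2.5 expander applies gain = (2.5−1)×(T − x) of attenuation.
(2.5−1) × 18 = 27 dB, so output = -9 − 27 = -36 dBu.

-36 dBu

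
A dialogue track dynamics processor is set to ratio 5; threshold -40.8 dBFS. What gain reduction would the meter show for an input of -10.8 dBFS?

The signal is 30 dB above threshold.
At 5:1, output sits 30/5 = 6 dB above threshold.
So the signal is attenuated by 30 − 6 = 24 dB.

24 dB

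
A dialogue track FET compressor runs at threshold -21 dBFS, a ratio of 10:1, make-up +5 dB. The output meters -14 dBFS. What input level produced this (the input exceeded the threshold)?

-1 dBFS

Remove make-up: -14 − 5 = -19 dBFS.
Post-compression overshoot = -19 − (-21) = 2 dB.
Undo the ratio: input overshoot = 2 × 10 = 20 dB, giving input = -1 dBFS.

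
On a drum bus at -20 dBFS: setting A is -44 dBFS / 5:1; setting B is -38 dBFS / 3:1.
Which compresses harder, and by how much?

A: overshoot 24 dB → output overshoot 4.8 dB → GR 19.2 dB.
B: overshoot 18 dB → output overshoot 6 dB → GR 12 dB.
A applies 7.2 dB more gain reduction.

A, by 7.2 dB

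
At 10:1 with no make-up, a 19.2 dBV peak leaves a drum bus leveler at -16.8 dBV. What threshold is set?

Input is 40 dB above T (since output overshoot × R = input overshoot: (-16.8 − T)·10 = 19.2 − T gives T = -20.8 dBV).
Check: -20.8 + (19.2 − (-20.8))/10 = -20.8 + 4 = -16.8 dBV. ✓

-20.8 dBV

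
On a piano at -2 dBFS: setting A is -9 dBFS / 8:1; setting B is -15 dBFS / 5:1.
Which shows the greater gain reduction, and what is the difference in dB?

B, by 4.275 dB

A: 7 dB over, compressed to 0.875 dB over, so 6.125 dB of GR.
B: 13 dB over, compressed to 2.6 dB over, so 10.4 dB of GR.
B reduces 4.275 dB more.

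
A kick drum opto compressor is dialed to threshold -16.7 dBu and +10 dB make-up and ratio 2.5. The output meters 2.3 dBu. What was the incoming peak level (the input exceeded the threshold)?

5.8 dBu

Stripping the +10 dB make-up gives -7.7 dBu at the gain stage.
Post-compression overshoot = -7.7 − (-16.7) = 9 dB.
Before 2.5:1 compression the overshoot was 9 × 2.5 = 22.5 dB, so input = -16.7 + 22.5 = 5.8 dBu.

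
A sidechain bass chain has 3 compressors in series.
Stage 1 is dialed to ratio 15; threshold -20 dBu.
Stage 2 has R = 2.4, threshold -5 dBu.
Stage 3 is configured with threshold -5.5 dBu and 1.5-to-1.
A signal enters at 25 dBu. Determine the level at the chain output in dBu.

Stage 1: overshoot 45 dB → 45/15 = 3 dB → -17 dBu.
Stage 2: below threshold (-17 ≤ -5); passes unchanged; output -17 dBu.
Stage 3: -17 dBu is at or below the -5.5 dBu threshold — no compression; output -17 dBu.

-17 dBu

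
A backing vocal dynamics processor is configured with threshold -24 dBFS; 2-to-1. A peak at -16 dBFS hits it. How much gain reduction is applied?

4 dB

Overshoot = -16 − (-24) = 8 dB.
After 2:1 compression the overshoot becomes 8/2 = 4 dB.
Gain reduction = 8 − 4 = 4 dB.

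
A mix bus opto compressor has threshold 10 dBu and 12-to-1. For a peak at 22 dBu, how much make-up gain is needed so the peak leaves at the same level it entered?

11 dB

Without make-up, output = threshold + overshoot/12 = 10 + 1 = 11 dBu.
Gap to target: 11 dB.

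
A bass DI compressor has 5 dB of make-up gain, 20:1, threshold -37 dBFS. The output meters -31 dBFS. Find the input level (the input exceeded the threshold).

-17 dBFS

Remove make-up: -31 − 5 = -36 dBFS.
That's 1 dB above the -37 dBFS threshold.
Undo the ratio: input overshoot = 1 × 20 = 20 dB, giving input = -17 dBFS.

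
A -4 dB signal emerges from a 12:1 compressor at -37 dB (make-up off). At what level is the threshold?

Input is 36 dB above T (since output overshoot × R = input overshoot: (-37 − T)·12 = -4 − T gives T = -40 dB).
Check: -40 + (-4 − (-40))/12 = -40 + 3 = -37 dB. ✓

-40 dB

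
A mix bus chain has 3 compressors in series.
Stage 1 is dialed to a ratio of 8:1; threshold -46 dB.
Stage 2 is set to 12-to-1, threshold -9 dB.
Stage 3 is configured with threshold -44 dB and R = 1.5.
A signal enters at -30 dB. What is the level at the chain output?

Stage 1: -30 dB is 16 dB over -46 dB; at 8:1 that becomes 2 dB over, giving -44 dB.
Stage 2: below threshold (-44 ≤ -9); passes unchanged; output -44 dB.
Stage 3: below threshold (-44 ≤ -44); passes unchanged; output -44 dB.

-44 dB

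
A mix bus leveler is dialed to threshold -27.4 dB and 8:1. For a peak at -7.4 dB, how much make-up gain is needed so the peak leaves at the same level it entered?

17.5 dB

The peak compresses to -27.4 + 20/8 = -24.9 dB.
To reach -7.4 dB requires -7.4 − (-24.9) = 17.5 dB of make-up.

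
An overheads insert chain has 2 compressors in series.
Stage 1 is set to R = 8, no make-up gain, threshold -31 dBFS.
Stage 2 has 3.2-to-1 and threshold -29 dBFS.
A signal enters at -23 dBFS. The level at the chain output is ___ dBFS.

-30 dBFS

Stage 1: 8 dB above -31 dBFS, reduced 8:1 to 1 dB above → -30 dBFS.
Stage 2: -30 dBFS ≤ -29 dBFS, so stage 2 doesn't engage; output -30 dBFS.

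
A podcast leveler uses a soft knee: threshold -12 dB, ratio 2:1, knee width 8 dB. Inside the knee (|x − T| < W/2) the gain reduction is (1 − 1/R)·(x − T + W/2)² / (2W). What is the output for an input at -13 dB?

x − T + W/2 = -13 − (-12) + 4 = 3.
GR = (1 − 1/2) × 3² / 16 = 0.5 × 9 / 16 = 0.28125 dB.
Output = -13 − 0.28125 = -13.28125 dB.

-13.28125 dB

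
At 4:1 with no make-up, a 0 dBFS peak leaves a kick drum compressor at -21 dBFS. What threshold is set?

Input is 28 dB above T (since output overshoot × R = input overshoot: (-21 − T)·4 = 0 − T gives T = -28 dBFS).
Check: -28 + (0 − (-28))/4 = -28 + 7 = -21 dBFS. ✓

-28 dBFS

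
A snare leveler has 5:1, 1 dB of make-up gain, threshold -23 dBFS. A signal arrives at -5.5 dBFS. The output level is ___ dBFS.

Overshoot: -5.5 − (-23) = 17.5 dB.
At 5:1 the overshoot is divided by 5, leaving 3.5 dB above threshold.
So the level is -23 + 3.5 = -19.5 dBFS; make-up adds 1 dB, giving -18.5 dBFS.

-18.5 dBFS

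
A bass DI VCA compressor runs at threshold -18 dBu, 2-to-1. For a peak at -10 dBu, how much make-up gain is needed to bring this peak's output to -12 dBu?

2 dB

The peak compresses to -18 + 8/2 = -14 dBu.
To reach -12 dBu requires -12 − (-14) = 2 dB of make-up.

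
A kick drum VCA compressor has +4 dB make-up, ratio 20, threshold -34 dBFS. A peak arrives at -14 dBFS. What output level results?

-29 dBFS

The input is 20 dB above the -34 dBFS threshold.
The 20 dB excess becomes 1 dB after 20:1 reduction.
That puts the output at -33 dBFS; make-up adds 4 dB, giving -29 dBFS.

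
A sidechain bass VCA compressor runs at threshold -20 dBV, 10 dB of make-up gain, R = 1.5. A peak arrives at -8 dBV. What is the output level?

Overshoot: -8 − (-20) = 12 dB.
The 12 dB excess becomes 8 dB after 1.5:1 reduction.
So the level is -20 + 8 = -12 dBV; make-up adds 10 dB, giving -2 dBV.

-2 dBV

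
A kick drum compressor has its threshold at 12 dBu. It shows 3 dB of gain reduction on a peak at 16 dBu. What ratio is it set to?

Input overshoot = 16 − 12 = 4 dB.
Output overshoot = 4 − 3 = 1 dB.
Ratio = input overshoot / output overshoot = 4 / 1 = 4.

4:1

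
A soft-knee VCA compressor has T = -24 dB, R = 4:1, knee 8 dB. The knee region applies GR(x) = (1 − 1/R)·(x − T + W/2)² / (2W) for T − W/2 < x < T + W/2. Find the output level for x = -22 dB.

x − T + W/2 = -22 − (-24) + 4 = 6.
GR = (1 − 1/4) × 6² / 16 = 0.75 × 36 / 16 = 1.6875 dB.
Output = -22 − 1.6875 = -23.6875 dB.

-23.6875 dB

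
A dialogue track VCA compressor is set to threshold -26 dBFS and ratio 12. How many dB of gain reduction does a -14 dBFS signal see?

11 dB

Overshoot = -14 − (-26) = 12 dB.
At 12:1, output sits 12/12 = 1 dB above threshold.
Gain reduction = 12 − 1 = 11 dB.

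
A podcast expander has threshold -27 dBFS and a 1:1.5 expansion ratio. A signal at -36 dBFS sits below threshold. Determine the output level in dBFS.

Below threshold, a 1:1.5 expander applies gain = (1.5−1)×(T − x) of attenuation.
(1.5−1) × 9 = 4.5 dB, so output = -36 − 4.5 = -40.5 dBFS.

-40.5 dBFS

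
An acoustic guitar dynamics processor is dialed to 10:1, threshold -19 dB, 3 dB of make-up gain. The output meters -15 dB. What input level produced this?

Remove make-up: -15 − 3 = -18 dB.
That's 1 dB above the -19 dB threshold.
Input overshoot = R × output overshoot = 10 dB → input = -19 + 10 = -9 dB.

-9 dB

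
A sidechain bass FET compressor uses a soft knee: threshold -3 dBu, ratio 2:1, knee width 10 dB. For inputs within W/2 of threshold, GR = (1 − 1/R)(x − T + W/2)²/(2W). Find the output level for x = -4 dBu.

x − T + W/2 = -4 − (-3) + 5 = 4.
GR = (1 − 1/2) × 4² / 20 = 0.5 × 16 / 20 = 0.4 dB.
Output = -4 − 0.4 = -4.4 dBu.

-4.4 dBu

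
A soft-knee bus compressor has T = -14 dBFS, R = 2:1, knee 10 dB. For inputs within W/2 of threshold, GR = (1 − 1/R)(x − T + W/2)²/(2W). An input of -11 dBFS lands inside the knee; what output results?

-12.6 dBFS

x − T + W/2 = -11 − (-14) + 5 = 8.
GR = (1 − 1/2) × 8² / 20 = 0.5 × 64 / 20 = 1.6 dB.
Output = -11 − 1.6 = -12.6 dBFS.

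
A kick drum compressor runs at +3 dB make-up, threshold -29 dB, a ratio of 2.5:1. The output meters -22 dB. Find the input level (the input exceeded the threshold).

-19 dB

Before make-up, the level was -22 − 3 = -25 dB.
The compressed level sits -25 − (-29) = 4 dB over threshold.
Before 2.5:1 compression the overshoot was 4 × 2.5 = 10 dB, so input = -29 + 10 = -19 dB.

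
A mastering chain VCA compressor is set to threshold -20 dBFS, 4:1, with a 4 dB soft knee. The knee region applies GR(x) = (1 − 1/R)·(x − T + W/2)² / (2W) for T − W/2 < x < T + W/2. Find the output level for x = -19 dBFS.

-19.84375 dBFS

x − T + W/2 = -19 − (-20) + 2 = 3.
GR = (1 − 1/4) × 3² / 8 = 0.75 × 9 / 8 = 0.84375 dB.
Output = -19 − 0.84375 = -19.84375 dBFS.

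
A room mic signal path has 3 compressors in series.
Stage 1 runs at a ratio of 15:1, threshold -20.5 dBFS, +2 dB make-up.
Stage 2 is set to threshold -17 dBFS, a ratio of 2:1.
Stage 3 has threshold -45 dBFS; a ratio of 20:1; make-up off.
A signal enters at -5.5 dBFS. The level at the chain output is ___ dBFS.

Stage 1: 15 dB above -20.5 dBFS, reduced 15:1 to 1 dB above → -19.5 dBFS; +2 dB make-up → -17.5 dBFS.
Stage 2: -17.5 dBFS ≤ -17 dBFS, so stage 2 doesn't engage; output -17.5 dBFS.
Stage 3: overshoot 27.5 dB → 27.5/20 = 1.375 dB → -43.625 dBFS.

-43.625 dBFS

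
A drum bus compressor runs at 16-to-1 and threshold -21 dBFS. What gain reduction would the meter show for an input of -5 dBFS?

Overshoot = -5 − (-21) = 16 dB.
A 16:1 ratio leaves 1 dB of that excess.
Gain reduction = 16 − 1 = 15 dB.

15 dB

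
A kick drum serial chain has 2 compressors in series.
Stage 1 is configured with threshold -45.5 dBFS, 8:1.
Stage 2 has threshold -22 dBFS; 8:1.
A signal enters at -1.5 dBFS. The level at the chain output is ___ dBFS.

-40 dBFS

Stage 1: 44 dB above -45.5 dBFS, reduced 8:1 to 5.5 dB above → -40 dBFS.
Stage 2: -40 dBFS is at or below the -22 dBFS threshold — no compression; output -40 dBFS.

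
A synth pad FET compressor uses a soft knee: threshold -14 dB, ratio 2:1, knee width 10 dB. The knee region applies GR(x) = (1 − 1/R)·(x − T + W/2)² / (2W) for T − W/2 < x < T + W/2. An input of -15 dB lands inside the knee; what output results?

x − T + W/2 = -15 − (-14) + 5 = 4.
GR = (1 − 1/2) × 4² / 20 = 0.5 × 16 / 20 = 0.4 dB.
Output = -15 − 0.4 = -15.4 dB.

-15.4 dB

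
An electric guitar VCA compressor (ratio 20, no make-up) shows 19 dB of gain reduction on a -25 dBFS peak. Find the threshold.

Let T be the threshold. Output overshoot = (input overshoot)/R, so -44 − T = (-25 − T)/20.
20·(-44 − T) = -25 − T → 19·T = -880 − (-25) = -855.
T = -855/19 = -45 dBFS.

-45 dBFS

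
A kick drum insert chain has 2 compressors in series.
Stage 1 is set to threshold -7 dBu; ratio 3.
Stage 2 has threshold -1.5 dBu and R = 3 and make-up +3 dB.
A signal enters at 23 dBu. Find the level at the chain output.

Stage 1: 23 dBu is 30 dB over -7 dBu; at 3:1 that becomes 10 dB over, giving 3 dBu.
Stage 2: 4.5 dB above -1.5 dBu, reduced 3:1 to 1.5 dB above → 0 dBu; +3 dB make-up → 3 dBu.

3 dBu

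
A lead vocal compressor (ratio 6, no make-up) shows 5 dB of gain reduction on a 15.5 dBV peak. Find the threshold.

Input is 6 dB above T (since output overshoot × R = input overshoot: (10.5 − T)·6 = 15.5 − T gives T = 9.5 dBV).
Check: 9.5 + (15.5 − 9.5)/6 = 9.5 + 1 = 10.5 dBV. ✓

9.5 dBV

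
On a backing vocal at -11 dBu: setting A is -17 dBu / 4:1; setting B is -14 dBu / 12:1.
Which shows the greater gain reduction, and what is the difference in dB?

A: 6 dB over, compressed to 1.5 dB over, so 4.5 dB of GR.
B: 3 dB over, compressed to 0.25 dB over, so 2.75 dB of GR.
A applies 1.75 dB more gain reduction.

A, by 1.75 dB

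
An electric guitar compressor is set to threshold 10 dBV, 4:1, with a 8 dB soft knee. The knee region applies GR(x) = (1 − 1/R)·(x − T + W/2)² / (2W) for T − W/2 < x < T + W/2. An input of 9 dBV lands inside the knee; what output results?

x − T + W/2 = 9 − 10 + 4 = 3.
GR = (1 − 1/4) × 3² / 16 = 0.75 × 9 / 16 = 0.421875 dB.
Output = 9 − 0.421875 = 8.578125 dBV.

8.578125 dBV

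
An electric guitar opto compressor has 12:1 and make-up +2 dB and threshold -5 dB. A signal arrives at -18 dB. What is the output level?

-18 dB is 13 dB below the -5 dB threshold, so no gain reduction is applied.
Make-up gain adds 2 dB: -18 + 2 = -16 dB.

-16 dB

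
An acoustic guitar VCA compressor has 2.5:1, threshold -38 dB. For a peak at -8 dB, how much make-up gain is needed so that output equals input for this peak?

18 dB

Overshoot 30 dB → 30/2.5 = 12 dB after compression, so the compressed level is -38 + 12 = -26 dB.
Make-up = target − compressed = -8 − (-26) = 18 dB.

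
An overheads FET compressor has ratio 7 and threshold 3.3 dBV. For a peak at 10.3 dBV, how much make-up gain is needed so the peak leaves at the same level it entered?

The peak compresses to 3.3 + 7/7 = 4.3 dBV.
To reach 10.3 dBV requires 10.3 − 4.3 = 6 dB of make-up.

6 dB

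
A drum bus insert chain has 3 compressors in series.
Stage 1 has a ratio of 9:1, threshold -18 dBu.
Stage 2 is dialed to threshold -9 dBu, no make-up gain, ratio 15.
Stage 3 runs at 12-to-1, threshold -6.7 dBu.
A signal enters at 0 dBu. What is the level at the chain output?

Stage 1: overshoot 18 dB → 18/9 = 2 dB → -16 dBu.
Stage 2: below threshold (-16 ≤ -9); passes unchanged; output -16 dBu.
Stage 3: -16 dBu ≤ -6.7 dBu, so stage 3 doesn't engage; output -16 dBu.

-16 dBu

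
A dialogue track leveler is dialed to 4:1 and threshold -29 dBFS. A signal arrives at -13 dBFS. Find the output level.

-25 dBFS

Overshoot: -13 − (-29) = 16 dB.
4:1 compression reduces that to 16/4 = 4 dB over.
Output = -29 + 4 = -25 dBFS.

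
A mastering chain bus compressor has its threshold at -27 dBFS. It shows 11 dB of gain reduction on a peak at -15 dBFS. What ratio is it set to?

Input overshoot = -15 − (-27) = 12 dB.
Output overshoot = 12 − 11 = 1 dB.
Ratio = input overshoot / output overshoot = 12 / 1 = 12.

12:1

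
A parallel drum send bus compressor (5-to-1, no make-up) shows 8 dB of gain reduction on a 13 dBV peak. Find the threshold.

Gain reduction = 13 − 5 = 8 dB; output overshoot = GR / (R − 1) = 8 / 4 = 2 dB.
Threshold = output − output overshoot = 5 − 2 = 3 dBV.

3 dBV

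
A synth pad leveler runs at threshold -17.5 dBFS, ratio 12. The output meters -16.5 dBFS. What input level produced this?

Post-compression overshoot = -16.5 − (-17.5) = 1 dB.
Undo the ratio: input overshoot = 1 × 12 = 12 dB, giving input = -5.5 dBFS.

-5.5 dBFS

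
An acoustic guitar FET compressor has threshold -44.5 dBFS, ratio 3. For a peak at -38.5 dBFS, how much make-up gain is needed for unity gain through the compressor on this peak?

4 dB

The peak compresses to -44.5 + 6/3 = -42.5 dBFS.
To reach -38.5 dBFS requires -38.5 − (-42.5) = 4 dB of make-up.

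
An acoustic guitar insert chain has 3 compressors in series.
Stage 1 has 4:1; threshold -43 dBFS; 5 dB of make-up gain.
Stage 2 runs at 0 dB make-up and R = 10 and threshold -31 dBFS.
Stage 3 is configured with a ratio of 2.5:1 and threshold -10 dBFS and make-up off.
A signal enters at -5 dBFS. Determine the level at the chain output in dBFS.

Stage 1: overshoot 38 dB → 38/4 = 9.5 dB → -33.5 dBFS; +5 dB make-up → -28.5 dBFS.
Stage 2: 2.5 dB above -31 dBFS, reduced 10:1 to 0.25 dB above → -30.75 dBFS.
Stage 3: -30.75 dBFS is at or below the -10 dBFS threshold — no compression; output -30.75 dBFS.

-30.75 dBFS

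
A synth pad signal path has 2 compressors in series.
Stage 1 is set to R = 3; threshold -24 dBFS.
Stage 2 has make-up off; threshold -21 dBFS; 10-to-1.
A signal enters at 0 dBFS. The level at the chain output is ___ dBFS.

Stage 1: 24 dB above -24 dBFS, reduced 3:1 to 8 dB above → -16 dBFS.
Stage 2: 5 dB above -21 dBFS, reduced 10:1 to 0.5 dB above → -20.5 dBFS.

-20.5 dBFS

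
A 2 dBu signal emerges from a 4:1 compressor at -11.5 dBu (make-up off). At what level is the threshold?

-16 dBu

Input is 18 dB above T (since output overshoot × R = input overshoot: (-11.5 − T)·4 = 2 − T gives T = -16 dBu).
Check: -16 + (2 − (-16))/4 = -16 + 4.5 = -11.5 dBu. ✓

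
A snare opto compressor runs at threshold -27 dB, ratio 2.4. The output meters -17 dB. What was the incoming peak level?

-3 dB

That's 10 dB above the -27 dB threshold.
Input overshoot = R × output overshoot = 24 dB → input = -27 + 24 = -3 dB.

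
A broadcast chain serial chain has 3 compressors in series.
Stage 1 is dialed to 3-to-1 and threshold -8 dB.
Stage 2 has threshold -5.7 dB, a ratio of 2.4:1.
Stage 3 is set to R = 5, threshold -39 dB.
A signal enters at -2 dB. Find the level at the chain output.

Stage 1: -2 dB is 6 dB over -8 dB; at 3:1 that becomes 2 dB over, giving -6 dB.
Stage 2: -6 dB is at or below the -5.7 dB threshold — no compression; output -6 dB.
Stage 3: overshoot 33 dB → 33/5 = 6.6 dB → -32.4 dB.

-32.4 dB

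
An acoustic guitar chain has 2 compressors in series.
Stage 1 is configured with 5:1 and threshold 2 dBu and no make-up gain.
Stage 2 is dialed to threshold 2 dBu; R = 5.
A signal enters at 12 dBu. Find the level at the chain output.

Stage 1: 10 dB above 2 dBu, reduced 5:1 to 2 dB above → 4 dBu.
Stage 2: 2 dB above 2 dBu, reduced 5:1 to 0.4 dB above → 2.4 dBu.

2.4 dBu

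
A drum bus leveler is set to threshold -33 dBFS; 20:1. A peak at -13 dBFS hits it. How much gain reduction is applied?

-13 dBFS exceeds the threshold by 20 dB.
After 20:1 compression the overshoot becomes 20/20 = 1 dB.
Gain reduction = 20 − 1 = 19 dB.

19 dB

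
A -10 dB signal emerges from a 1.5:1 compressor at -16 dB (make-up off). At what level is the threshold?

-28 dB

Let T be the threshold. Output overshoot = (input overshoot)/R, so -16 − T = (-10 − T)/1.5.
1.5·(-16 − T) = -10 − T → 0.5·T = -24 − (-10) = -14.
T = -14/0.5 = -28 dB.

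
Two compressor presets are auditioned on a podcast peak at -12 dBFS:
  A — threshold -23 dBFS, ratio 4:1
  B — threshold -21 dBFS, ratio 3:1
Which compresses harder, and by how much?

A: overshoot 11 dB → output overshoot 2.75 dB → GR 8.25 dB.
B: overshoot 9 dB → output overshoot 3 dB → GR 6 dB.
Difference: 2.25 dB in favour of A.

A, by 2.25 dB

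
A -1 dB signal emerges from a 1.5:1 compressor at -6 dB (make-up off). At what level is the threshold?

-16 dB

Let T be the threshold. Output overshoot = (input overshoot)/R, so -6 − T = (-1 − T)/1.5.
1.5·(-6 − T) = -1 − T → 0.5·T = -9 − (-1) = -8.
T = -8/0.5 = -16 dB.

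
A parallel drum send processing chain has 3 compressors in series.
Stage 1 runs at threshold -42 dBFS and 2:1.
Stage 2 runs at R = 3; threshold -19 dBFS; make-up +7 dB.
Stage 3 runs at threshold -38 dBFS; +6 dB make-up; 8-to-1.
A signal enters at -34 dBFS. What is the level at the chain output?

Stage 1: 8 dB above -42 dBFS, reduced 2:1 to 4 dB above → -38 dBFS.
Stage 2: below threshold (-38 ≤ -19); passes unchanged; make-up brings it to -31 dBFS.
Stage 3: 7 dB above -38 dBFS, reduced 8:1 to 0.875 dB above → -37.125 dBFS; +6 dB make-up → -31.125 dBFS.

-31.125 dBFS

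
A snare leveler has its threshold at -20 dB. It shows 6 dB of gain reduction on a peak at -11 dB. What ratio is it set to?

3:1

Input overshoot = -11 − (-20) = 9 dB.
Output overshoot = 9 − 6 = 3 dB.
Ratio = input overshoot / output overshoot = 9 / 3 = 3.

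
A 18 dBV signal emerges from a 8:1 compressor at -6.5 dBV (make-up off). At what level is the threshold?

-10 dBV

Let T be the threshold. Output overshoot = (input overshoot)/R, so -6.5 − T = (18 − T)/8.
8·(-6.5 − T) = 18 − T → 7·T = -52 − 18 = -70.
T = -70/7 = -10 dBV.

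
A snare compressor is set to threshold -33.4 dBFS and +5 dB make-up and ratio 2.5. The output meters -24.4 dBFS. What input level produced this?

-23.4 dBFS

Remove make-up: -24.4 − 5 = -29.4 dBFS.
The compressed level sits -29.4 − (-33.4) = 4 dB over threshold.
Undo the ratio: input overshoot = 4 × 2.5 = 10 dB, giving input = -23.4 dBFS.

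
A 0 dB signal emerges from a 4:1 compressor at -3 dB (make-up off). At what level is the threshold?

Gain reduction = 0 − (-3) = 3 dB; output overshoot = GR / (R − 1) = 3 / 3 = 1 dB.
Threshold = output − output overshoot = -3 − 1 = -4 dB.

-4 dB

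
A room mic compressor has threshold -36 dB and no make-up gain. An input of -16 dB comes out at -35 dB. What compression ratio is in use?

20:1

Input overshoot = -16 − (-36) = 20 dB; output overshoot = -35 − (-36) = 1 dB.
Ratio = 20 / 1 = 20.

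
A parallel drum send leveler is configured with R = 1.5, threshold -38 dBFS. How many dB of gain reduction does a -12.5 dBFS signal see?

8.5 dB

Overshoot = -12.5 − (-38) = 25.5 dB.
At 1.5:1, output sits 25.5/1.5 = 17 dB above threshold.
Gain reduction = 25.5 − 17 = 8.5 dB.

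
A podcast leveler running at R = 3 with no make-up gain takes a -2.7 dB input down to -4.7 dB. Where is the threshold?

-5.7 dB

Gain reduction = -2.7 − (-4.7) = 2 dB; output overshoot = GR / (R − 1) = 2 / 2 = 1 dB.
Threshold = output − output overshoot = -4.7 − 1 = -5.7 dB.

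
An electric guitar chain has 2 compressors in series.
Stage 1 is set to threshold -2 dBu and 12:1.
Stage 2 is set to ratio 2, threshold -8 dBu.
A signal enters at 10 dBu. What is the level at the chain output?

-4.5 dBu

Stage 1: 10 dBu is 12 dB over -2 dBu; at 12:1 that becomes 1 dB over, giving -1 dBu.
Stage 2: overshoot 7 dB → 7/2 = 3.5 dB → -4.5 dBu.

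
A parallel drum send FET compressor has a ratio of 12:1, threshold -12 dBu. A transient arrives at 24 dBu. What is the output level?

-9 dBu

The input is 36 dB above the -12 dBu threshold.
12:1 compression reduces that to 36/12 = 3 dB over.
So the level is -12 + 3 = -9 dBu.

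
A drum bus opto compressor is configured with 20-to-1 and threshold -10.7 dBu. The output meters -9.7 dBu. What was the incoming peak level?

The compressed level sits -9.7 − (-10.7) = 1 dB over threshold.
Input overshoot = R × output overshoot = 20 dB → input = -10.7 + 20 = 9.3 dBu.

9.3 dBu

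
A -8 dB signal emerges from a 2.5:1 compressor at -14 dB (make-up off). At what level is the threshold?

-18 dB

Let T be the threshold. Output overshoot = (input overshoot)/R, so -14 − T = (-8 − T)/2.5.
2.5·(-14 − T) = -8 − T → 1.5·T = -35 − (-8) = -27.
T = -27/1.5 = -18 dB.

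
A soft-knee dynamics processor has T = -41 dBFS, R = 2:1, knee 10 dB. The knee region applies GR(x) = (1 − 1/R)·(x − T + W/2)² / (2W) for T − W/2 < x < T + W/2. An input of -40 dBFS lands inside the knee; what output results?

x − T + W/2 = -40 − (-41) + 5 = 6.
GR = (1 − 1/2) × 6² / 20 = 0.5 × 36 / 20 = 0.9 dB.
Output = -40 − 0.9 = -40.9 dBFS.

-40.9 dBFS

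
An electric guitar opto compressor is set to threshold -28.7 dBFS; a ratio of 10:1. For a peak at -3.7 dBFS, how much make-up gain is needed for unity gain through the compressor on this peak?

22.5 dB

The peak compresses to -28.7 + 25/10 = -26.2 dBFS.
To reach -3.7 dBFS requires -3.7 − (-26.2) = 22.5 dB of make-up.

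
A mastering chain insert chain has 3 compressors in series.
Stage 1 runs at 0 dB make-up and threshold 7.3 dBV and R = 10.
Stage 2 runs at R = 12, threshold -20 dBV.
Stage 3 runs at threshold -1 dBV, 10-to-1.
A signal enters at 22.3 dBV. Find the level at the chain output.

Stage 1: 22.3 dBV is 15 dB over 7.3 dBV; at 10:1 that becomes 1.5 dB over, giving 8.8 dBV.
Stage 2: 8.8 dBV is 28.8 dB over -20 dBV; at 12:1 that becomes 2.4 dB over, giving -17.6 dBV.
Stage 3: below threshold (-17.6 ≤ -1); passes unchanged; output -17.6 dBV.

-17.6 dBV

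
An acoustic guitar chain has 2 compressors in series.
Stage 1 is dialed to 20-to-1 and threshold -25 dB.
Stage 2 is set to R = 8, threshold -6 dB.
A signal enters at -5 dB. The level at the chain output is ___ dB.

Stage 1: 20 dB above -25 dB, reduced 20:1 to 1 dB above → -24 dB.
Stage 2: -24 dB is at or below the -6 dB threshold — no compression; output -24 dB.

-24 dB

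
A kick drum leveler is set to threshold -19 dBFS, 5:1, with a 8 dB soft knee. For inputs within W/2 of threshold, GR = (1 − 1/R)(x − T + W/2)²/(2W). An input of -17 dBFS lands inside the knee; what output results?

x − T + W/2 = -17 − (-19) + 4 = 6.
GR = (1 − 1/5) × 6² / 16 = 0.8 × 36 / 16 = 1.8 dB.
Output = -17 − 1.8 = -18.8 dBFS.

-18.8 dBFS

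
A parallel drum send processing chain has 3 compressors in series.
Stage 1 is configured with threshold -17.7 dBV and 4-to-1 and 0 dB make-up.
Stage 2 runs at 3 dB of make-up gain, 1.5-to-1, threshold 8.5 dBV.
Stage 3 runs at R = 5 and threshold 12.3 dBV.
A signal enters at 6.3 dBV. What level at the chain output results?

-8.7 dBV

Stage 1: overshoot 24 dB → 24/4 = 6 dB → -11.7 dBV.
Stage 2: below threshold (-11.7 ≤ 8.5); passes unchanged; make-up brings it to -8.7 dBV.
Stage 3: below threshold (-8.7 ≤ 12.3); passes unchanged; output -8.7 dBV.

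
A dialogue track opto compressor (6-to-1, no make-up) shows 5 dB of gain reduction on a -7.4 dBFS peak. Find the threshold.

-13.4 dBFS

Input is 6 dB above T (since output overshoot × R = input overshoot: (-12.4 − T)·6 = -7.4 − T gives T = -13.4 dBFS).
Check: -13.4 + (-7.4 − (-13.4))/6 = -13.4 + 1 = -12.4 dBFS. ✓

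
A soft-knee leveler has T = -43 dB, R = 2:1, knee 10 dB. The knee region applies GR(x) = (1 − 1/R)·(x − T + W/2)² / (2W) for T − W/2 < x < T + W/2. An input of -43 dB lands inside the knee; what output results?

-43.625 dB

x − T + W/2 = -43 − (-43) + 5 = 5.
GR = (1 − 1/2) × 5² / 20 = 0.5 × 25 / 20 = 0.625 dB.
Output = -43 − 0.625 = -43.625 dB.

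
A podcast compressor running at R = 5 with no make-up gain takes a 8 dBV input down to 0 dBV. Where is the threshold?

Input is 10 dB above T (since output overshoot × R = input overshoot: (0 − T)·5 = 8 − T gives T = -2 dBV).
Check: -2 + (8 − (-2))/5 = -2 + 2 = 0 dBV. ✓

-2 dBV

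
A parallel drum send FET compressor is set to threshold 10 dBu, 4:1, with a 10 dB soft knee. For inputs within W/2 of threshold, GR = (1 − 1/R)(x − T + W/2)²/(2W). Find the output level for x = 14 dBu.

10.9625 dBu

x − T + W/2 = 14 − 10 + 5 = 9.
GR = (1 − 1/4) × 9² / 20 = 0.75 × 81 / 20 = 3.0375 dB.
Output = 14 − 3.0375 = 10.9625 dBu.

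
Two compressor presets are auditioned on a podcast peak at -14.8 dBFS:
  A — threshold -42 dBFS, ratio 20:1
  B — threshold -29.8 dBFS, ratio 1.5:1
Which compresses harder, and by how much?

A: overshoot 27.2 dB → output overshoot 1.36 dB → GR 25.84 dB.
B: overshoot 15 dB → output overshoot 10 dB → GR 5 dB.
Difference: 20.84 dB in favour of A.

A, by 20.84 dB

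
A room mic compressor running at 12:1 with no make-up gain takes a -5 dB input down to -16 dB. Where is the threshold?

Let T be the threshold. Output overshoot = (input overshoot)/R, so -16 − T = (-5 − T)/12.
12·(-16 − T) = -5 − T → 11·T = -192 − (-5) = -187.
T = -187/11 = -17 dB.

-17 dB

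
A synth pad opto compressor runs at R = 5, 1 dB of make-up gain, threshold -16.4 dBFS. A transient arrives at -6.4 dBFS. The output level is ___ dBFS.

Overshoot: -6.4 − (-16.4) = 10 dB.
The 10 dB excess becomes 2 dB after 5:1 reduction.
Output = -16.4 + 2 = -14.4 dBFS; make-up adds 1 dB, giving -13.4 dBFS.

-13.4 dBFS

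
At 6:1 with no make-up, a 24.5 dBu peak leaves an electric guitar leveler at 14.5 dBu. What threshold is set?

Input is 12 dB above T (since output overshoot × R = input overshoot: (14.5 − T)·6 = 24.5 − T gives T = 12.5 dBu).
Check: 12.5 + (24.5 − 12.5)/6 = 12.5 + 2 = 14.5 dBu. ✓

12.5 dBu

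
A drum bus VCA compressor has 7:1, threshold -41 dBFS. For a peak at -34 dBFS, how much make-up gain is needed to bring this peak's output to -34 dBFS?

6 dB

The peak compresses to -41 + 7/7 = -40 dBFS.
To reach -34 dBFS requires -34 − (-40) = 6 dB of make-up.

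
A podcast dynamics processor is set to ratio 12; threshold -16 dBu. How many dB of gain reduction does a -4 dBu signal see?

11 dB

Overshoot = -4 − (-16) = 12 dB.
At 12:1, output sits 12/12 = 1 dB above threshold.
Gain reduction = 12 − 1 = 11 dB.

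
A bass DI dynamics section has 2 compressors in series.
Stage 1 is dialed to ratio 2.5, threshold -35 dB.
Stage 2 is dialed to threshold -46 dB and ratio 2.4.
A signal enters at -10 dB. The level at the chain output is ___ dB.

Stage 1: overshoot 25 dB → 25/2.5 = 10 dB → -25 dB.
Stage 2: -25 dB is 21 dB over -46 dB; at 2.4:1 that becomes 8.75 dB over, giving -37.25 dB.

-37.25 dB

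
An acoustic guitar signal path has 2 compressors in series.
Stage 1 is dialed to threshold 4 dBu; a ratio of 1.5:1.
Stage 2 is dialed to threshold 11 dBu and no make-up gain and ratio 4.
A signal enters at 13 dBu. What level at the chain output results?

Stage 1: 13 dBu is 9 dB over 4 dBu; at 1.5:1 that becomes 6 dB over, giving 10 dBu.
Stage 2: 10 dBu ≤ 11 dBu, so stage 2 doesn't engage; output 10 dBu.

10 dBu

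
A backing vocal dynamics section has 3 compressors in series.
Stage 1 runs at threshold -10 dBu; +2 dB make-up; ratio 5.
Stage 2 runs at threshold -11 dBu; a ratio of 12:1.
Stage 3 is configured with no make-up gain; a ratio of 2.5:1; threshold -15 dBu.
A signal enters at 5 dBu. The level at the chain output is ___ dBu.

-13.2 dBu

Stage 1: 15 dB above -10 dBu, reduced 5:1 to 3 dB above → -7 dBu; +2 dB make-up → -5 dBu.
Stage 2: 6 dB above -11 dBu, reduced 12:1 to 0.5 dB above → -10.5 dBu.
Stage 3: -10.5 dBu is 4.5 dB over -15 dBu; at 2.5:1 that becomes 1.8 dB over, giving -13.2 dBu.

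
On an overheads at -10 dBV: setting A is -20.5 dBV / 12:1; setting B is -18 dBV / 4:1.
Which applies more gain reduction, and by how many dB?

A: 10.5 dB over, compressed to 0.875 dB over, so 9.625 dB of GR.
B: 8 dB over, compressed to 2 dB over, so 6 dB of GR.
Difference: 3.625 dB in favour of A.

A, by 3.625 dB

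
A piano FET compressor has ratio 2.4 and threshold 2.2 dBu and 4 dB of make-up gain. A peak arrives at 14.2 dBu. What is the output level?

Overshoot: 14.2 − 2.2 = 12 dB.
2.4:1 compression reduces that to 12/2.4 = 5 dB over.
So the level is 2.2 + 5 = 7.2 dBu; make-up adds 4 dB, giving 11.2 dBu.

11.2 dBu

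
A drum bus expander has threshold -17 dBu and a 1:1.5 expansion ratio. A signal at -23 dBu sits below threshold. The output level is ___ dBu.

Undershoot = (-17) − (-23) = 6 dB.
At 1:1.5, that expands to 9 dB under threshold.
Output = -17 − 9 = -26 dBu.

-26 dBu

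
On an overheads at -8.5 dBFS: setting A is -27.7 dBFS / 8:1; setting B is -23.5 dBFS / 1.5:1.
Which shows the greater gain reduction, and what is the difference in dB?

A: overshoot 19.2 dB → output overshoot 2.4 dB → GR 16.8 dB.
B: overshoot 15 dB → output overshoot 10 dB → GR 5 dB.
A applies 11.8 dB more gain reduction.

A, by 11.8 dB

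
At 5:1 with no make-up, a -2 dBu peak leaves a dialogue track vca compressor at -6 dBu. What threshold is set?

-7 dBu

Input is 5 dB above T (since output overshoot × R = input overshoot: (-6 − T)·5 = -2 − T gives T = -7 dBu).
Check: -7 + (-2 − (-7))/5 = -7 + 1 = -6 dBu. ✓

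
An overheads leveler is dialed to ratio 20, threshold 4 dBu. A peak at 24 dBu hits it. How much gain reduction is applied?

19 dB

Overshoot = 24 − 4 = 20 dB.
At 20:1, output sits 20/20 = 1 dB above threshold.
GR = overshoot in − overshoot out = 20 − 1 = 19 dB.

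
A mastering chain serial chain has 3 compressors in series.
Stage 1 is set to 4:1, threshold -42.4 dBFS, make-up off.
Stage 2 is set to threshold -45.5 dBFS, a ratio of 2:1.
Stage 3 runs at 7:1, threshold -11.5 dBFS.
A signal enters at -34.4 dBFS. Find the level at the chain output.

-42.95 dBFS

Stage 1: overshoot 8 dB → 8/4 = 2 dB → -40.4 dBFS.
Stage 2: -40.4 dBFS is 5.1 dB over -45.5 dBFS; at 2:1 that becomes 2.55 dB over, giving -42.95 dBFS.
Stage 3: -42.95 dBFS ≤ -11.5 dBFS, so stage 3 doesn't engage; output -42.95 dBFS.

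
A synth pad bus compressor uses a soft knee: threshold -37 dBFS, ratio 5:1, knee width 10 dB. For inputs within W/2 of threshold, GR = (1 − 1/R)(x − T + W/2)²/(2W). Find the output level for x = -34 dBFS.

-36.56 dBFS

x − T + W/2 = -34 − (-37) + 5 = 8.
GR = (1 − 1/5) × 8² / 20 = 0.8 × 64 / 20 = 2.56 dB.
Output = -34 − 2.56 = -36.56 dBFS.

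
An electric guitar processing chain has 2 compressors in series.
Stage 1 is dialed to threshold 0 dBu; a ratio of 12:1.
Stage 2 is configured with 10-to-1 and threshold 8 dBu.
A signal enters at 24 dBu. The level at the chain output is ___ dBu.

2 dBu

Stage 1: 24 dBu is 24 dB over 0 dBu; at 12:1 that becomes 2 dB over, giving 2 dBu.
Stage 2: 2 dBu is at or below the 8 dBu threshold — no compression; output 2 dBu.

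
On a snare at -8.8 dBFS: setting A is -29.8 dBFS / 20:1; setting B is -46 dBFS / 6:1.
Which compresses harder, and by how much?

A: 21 dB over, compressed to 1.05 dB over, so 19.95 dB of GR.
B: 37.2 dB over, compressed to 6.2 dB over, so 31 dB of GR.
Difference: 11.05 dB in favour of B.

B, by 11.05 dB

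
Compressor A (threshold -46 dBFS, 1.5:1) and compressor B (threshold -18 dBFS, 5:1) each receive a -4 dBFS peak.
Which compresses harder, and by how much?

A: 42 dB over, compressed to 28 dB over, so 14 dB of GR.
B: 14 dB over, compressed to 2.8 dB over, so 11.2 dB of GR.
A reduces 2.8 dB more.

A, by 2.8 dB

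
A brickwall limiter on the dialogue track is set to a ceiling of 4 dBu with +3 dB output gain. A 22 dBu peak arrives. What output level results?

7 dBu

At ∞:1, everything above 4 dBu is held at the ceiling.
Output gain then adds 3 dB: 4 + 3 = 7 dBu.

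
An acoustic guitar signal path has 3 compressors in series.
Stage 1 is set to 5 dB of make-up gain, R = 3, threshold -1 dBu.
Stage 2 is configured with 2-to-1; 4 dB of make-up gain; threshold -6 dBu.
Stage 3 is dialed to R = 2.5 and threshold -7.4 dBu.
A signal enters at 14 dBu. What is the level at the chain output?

-2.24 dBu

Stage 1: 14 dBu is 15 dB over -1 dBu; at 3:1 that becomes 5 dB over, giving 4 dBu; +5 dB make-up → 9 dBu.
Stage 2: 9 dBu is 15 dB over -6 dBu; at 2:1 that becomes 7.5 dB over, giving 1.5 dBu; +4 dB make-up → 5.5 dBu.
Stage 3: overshoot 12.9 dB → 12.9/2.5 = 5.16 dB → -2.24 dBu.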